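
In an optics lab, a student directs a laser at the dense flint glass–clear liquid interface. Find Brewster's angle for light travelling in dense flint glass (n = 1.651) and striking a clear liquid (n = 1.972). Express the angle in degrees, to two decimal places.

Here n₂/n₁ = 1.972/1.651 = 1.1944, and Brewster's law gives tan θ_B = n₂/n₁.
So θ_B = arctan 1.1944 = 50.06°.

θ_B ≈ 50.06°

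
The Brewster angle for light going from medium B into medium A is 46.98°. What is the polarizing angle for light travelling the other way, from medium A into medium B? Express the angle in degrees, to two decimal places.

θ_B' ≈ 43.02°

tan θ_B' = n₁/n₂ = 1/tan θ_B, so θ_B' = 90° − θ_B.
θ_B' = 90° − 46.98° = 43.02°.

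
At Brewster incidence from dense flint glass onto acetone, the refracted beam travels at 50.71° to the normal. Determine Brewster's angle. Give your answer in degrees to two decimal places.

Since the reflected and refracted rays are at right angles at the polarizing angle, θ_B + θ_t = 90°.
θ_B = 90° − 50.71° = 39.29°.

θ_B ≈ 39.29°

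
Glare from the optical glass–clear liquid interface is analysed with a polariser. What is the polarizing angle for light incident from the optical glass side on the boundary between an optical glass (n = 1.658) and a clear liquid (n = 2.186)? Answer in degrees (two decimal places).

θ_B ≈ 52.82°

Here n₂/n₁ = 2.186/1.658 = 1.3185, and Brewster's law gives tan θ_B = n₂/n₁. Taking the arctangent, θ_B = 52.82°.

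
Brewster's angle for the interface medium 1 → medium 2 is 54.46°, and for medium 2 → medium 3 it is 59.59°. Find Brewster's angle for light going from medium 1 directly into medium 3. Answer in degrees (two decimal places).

n₂/n₁ = tan 54.46° = 1.3999 and n₃/n₂ = tan 59.59° = 1.7038.
Multiplying, n₃/n₁ = 1.3999 × 1.7038 = 2.3851, and θ_B(1→3) = arctan 2.3851 = 67.25°.

θ_B ≈ 67.25°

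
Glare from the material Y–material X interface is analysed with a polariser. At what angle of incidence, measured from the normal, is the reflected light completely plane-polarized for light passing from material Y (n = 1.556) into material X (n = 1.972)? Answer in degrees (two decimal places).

θ_B ≈ 51.72°

Brewster's condition: tan θ_B = n₂/n₁ = 1.972/1.556 = 1.2674.
θ_B = arctan(1.2674) = 51.72°.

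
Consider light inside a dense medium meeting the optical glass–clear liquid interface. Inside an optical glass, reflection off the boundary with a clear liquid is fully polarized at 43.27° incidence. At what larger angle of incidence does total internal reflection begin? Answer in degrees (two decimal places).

θ_c ≈ 70.28°

From Brewster, n₂/n₁ = tan θ_B = tan 43.27° = 0.9414.
Then sin θ_c = n₂/n₁ = 0.9414, so θ_c = arcsin 0.9414 = 70.28°.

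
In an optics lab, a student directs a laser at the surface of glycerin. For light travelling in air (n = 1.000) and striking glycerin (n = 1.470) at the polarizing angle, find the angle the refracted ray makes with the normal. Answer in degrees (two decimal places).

θ_B = arctan(n₂/n₁) = arctan(1.470/1.000) = 55.77°.
Since θ_B + θ_t = 90° at Brewster incidence, θ_t = 90° − 55.77° = 34.23°.

θ_t ≈ 34.23°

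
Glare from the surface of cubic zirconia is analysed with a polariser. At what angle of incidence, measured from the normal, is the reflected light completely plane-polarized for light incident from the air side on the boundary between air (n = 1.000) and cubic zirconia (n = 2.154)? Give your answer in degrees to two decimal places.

tan θ_B = n₂/n₁ = 2.154/1.000 = 2.1540. Taking the arctangent, θ_B = 65.10°.

θ_B ≈ 65.10°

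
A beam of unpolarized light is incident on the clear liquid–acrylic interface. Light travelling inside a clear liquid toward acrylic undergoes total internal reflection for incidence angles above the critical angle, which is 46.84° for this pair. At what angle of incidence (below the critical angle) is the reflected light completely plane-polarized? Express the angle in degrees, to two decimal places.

n₂/n₁ = sin θ_c = sin 46.84° = 0.7294.
tan θ_B equals the same ratio, so θ_B = arctan(0.7294) = 36.11°.

θ_B ≈ 36.11°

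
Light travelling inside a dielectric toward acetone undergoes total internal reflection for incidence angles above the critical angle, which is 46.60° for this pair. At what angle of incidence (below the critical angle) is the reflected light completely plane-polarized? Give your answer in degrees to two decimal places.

sin θ_c = n₂/n₁, so n₂/n₁ = sin 46.60° = 0.7266.
Brewster: tan θ_B = n₂/n₁ = 0.7266.
θ_B = arctan(0.7266) = 36.00°.

θ_B ≈ 36.00°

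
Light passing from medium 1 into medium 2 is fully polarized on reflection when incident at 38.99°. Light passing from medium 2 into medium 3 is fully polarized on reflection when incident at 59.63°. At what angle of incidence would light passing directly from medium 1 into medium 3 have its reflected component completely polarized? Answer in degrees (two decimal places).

Each Brewster angle gives a ratio: n₂/n₁ = tan 38.99° = 0.8095, n₃/n₂ = tan 59.63° = 1.7065.
n₃/n₁ = 1.3814. Then tan θ_B(1→3) = n₃/n₁, so θ_B(1→3) = arctan(1.3814) = 54.10°.

θ_B ≈ 54.10°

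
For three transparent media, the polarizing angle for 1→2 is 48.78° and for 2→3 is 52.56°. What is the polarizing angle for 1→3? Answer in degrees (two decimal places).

n₂/n₁ = tan 48.78° = 1.1415 and n₃/n₂ = tan 52.56° = 1.3061.
So n₃/n₁ = (n₂/n₁)(n₃/n₂) = 1.1415 × 1.3061 = 1.4908.
θ_B(1→3) = arctan(1.4908) = 56.15°.

θ_B ≈ 56.15°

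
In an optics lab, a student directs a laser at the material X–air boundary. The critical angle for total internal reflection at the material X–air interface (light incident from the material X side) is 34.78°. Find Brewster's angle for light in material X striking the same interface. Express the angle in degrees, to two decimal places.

θ_B ≈ 29.70°

sin θ_c = n₂/n₁, so n₂/n₁ = sin 34.78° = 0.5704.
Brewster: tan θ_B = n₂/n₁ = 0.5704.
θ_B = arctan(0.5704) = 29.70°.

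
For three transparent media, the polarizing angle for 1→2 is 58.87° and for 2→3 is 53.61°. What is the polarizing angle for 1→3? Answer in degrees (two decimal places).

θ_B ≈ 66.01°

Each Brewster angle gives a ratio: n₂/n₁ = tan 58.87° = 1.6558, n₃/n₂ = tan 53.61° = 1.3569.
So n₃/n₁ = (n₂/n₁)(n₃/n₂) = 1.6558 × 1.3569 = 2.2466.
θ_B(1→3) = arctan(2.2466) = 66.01°.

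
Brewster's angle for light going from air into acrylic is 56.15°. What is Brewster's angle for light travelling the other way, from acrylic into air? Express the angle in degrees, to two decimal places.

θ_B' ≈ 33.85°

tan θ_B' = n₁/n₂ = 1/tan θ_B, so θ_B' = 90° − θ_B.
θ_B' = 90° − 56.15° = 33.85°.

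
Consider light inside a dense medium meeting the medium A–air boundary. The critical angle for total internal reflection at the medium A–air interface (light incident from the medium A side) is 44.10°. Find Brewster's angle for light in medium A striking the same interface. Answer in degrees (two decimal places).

θ_B ≈ 34.83°

At the critical angle sin θ_c = n₂/n₁, giving n₂/n₁ = sin 44.10° = 0.6959.
Then tan θ_B = n₂/n₁ = 0.6959, so θ_B = arctan 0.6959 = 34.83°.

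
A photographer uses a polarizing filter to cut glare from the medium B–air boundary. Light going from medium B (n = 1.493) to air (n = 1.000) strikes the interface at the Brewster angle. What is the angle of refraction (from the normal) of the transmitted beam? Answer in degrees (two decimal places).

θ_t ≈ 56.19°

θ_B = arctan(n₂/n₁) = arctan(1.000/1.493) = 33.81°.
At Brewster's angle the reflected and refracted rays are perpendicular, so θ_t = 90° − θ_B = 90° − 33.81° = 56.19°.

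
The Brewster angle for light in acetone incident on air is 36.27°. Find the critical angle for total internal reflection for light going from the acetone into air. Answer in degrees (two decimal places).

tan θ_B = n₂/n₁ = tan 36.27° = 0.7338.
Total internal reflection: sin θ_c = n₂/n₁ = 0.7338.
θ_c = arcsin(0.7338) = 47.20°.

θ_c ≈ 47.20°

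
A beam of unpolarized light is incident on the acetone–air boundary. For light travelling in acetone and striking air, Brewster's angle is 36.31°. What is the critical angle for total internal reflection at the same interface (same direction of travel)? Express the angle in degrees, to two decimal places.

θ_c ≈ 47.29°

From Brewster, n₂/n₁ = tan θ_B = tan 36.31° = 0.7348.
Then sin θ_c = n₂/n₁ = 0.7348, so θ_c = arcsin 0.7348 = 47.29°.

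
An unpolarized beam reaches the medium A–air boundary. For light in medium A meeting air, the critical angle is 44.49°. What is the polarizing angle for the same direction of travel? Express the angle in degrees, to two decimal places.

sin θ_c = n₂/n₁, so n₂/n₁ = sin 44.49° = 0.7008.
Brewster: tan θ_B = n₂/n₁ = 0.7008.
θ_B = arctan(0.7008) = 35.02°.

θ_B ≈ 35.02°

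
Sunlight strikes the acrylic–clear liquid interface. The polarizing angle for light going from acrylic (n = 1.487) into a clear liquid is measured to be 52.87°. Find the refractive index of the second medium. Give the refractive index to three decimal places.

At the polarizing angle, tan θ_B = n₂/n₁ with n₁ on the incident side (acrylic) and n₂ on the transmitted side (a clear liquid).
n₂ = n₁ tan θ_B = 1.487 × tan 52.87° = 1.964.

n ≈ 1.964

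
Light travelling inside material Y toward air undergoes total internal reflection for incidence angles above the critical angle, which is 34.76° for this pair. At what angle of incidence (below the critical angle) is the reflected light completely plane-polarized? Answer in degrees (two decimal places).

θ_B ≈ 29.69°

n₂/n₁ = sin θ_c = sin 34.76° = 0.5701.
tan θ_B equals the same ratio, so θ_B = arctan(0.5701) = 29.69°.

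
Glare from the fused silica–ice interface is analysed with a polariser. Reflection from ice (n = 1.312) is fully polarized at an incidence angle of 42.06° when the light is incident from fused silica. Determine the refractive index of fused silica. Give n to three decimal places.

n ≈ 1.454

At the Brewster angle, tan θ_B = n₂/n₁ with n₁ on the incident side (fused silica) and n₂ on the transmitted side (ice).
n₁ = n₂ / tan θ_B = 1.312 / tan 42.06° = 1.454.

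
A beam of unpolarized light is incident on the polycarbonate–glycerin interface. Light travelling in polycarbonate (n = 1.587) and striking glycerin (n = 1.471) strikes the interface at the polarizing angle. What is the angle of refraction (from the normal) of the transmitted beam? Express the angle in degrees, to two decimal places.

θ_t ≈ 47.17°

tan θ_B = n₂/n₁ = 1.471/1.587 = 0.9269, so θ_B = 42.83°.
Since θ_B + θ_t = 90° at Brewster incidence, θ_t = 90° − 42.83° = 47.17°.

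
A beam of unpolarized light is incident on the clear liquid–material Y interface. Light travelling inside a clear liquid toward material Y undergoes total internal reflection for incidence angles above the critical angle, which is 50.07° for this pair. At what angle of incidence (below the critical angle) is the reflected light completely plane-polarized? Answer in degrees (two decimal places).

n₂/n₁ = sin θ_c = sin 50.07° = 0.7668.
tan θ_B equals the same ratio, so θ_B = arctan(0.7668) = 37.48°.

θ_B ≈ 37.48°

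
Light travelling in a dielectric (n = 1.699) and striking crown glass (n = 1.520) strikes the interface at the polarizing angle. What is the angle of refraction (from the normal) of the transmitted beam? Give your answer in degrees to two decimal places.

θ_t ≈ 48.18°

First find Brewster's angle: tan θ_B = 1.520/1.699 = 0.8946, giving θ_B = 41.82°.
The refracted ray is perpendicular to the reflected ray, so θ_t = 90° − θ_B = 48.18°.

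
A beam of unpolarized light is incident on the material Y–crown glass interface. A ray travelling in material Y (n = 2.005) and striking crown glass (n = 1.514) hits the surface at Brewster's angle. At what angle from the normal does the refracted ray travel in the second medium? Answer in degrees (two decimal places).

θ_t ≈ 52.94°

First find Brewster's angle: tan θ_B = 1.514/2.005 = 0.7551, giving θ_B = 37.06°.
Since θ_B + θ_t = 90° at Brewster incidence, θ_t = 90° − 37.06° = 52.94°.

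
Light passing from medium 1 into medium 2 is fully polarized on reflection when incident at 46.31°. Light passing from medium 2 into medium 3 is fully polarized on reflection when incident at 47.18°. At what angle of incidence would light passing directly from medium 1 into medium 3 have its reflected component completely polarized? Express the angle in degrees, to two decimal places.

n₂/n₁ = tan 46.31° = 1.0468 and n₃/n₂ = tan 47.18° = 1.0791.
n₃/n₁ = 1.1297. Then tan θ_B(1→3) = n₃/n₁, so θ_B(1→3) = arctan(1.1297) = 48.48°.

θ_B ≈ 48.48°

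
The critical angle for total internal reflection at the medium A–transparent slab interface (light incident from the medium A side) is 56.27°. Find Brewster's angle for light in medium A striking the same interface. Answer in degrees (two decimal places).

sin θ_c = n₂/n₁, so n₂/n₁ = sin 56.27° = 0.8317.
Brewster: tan θ_B = n₂/n₁ = 0.8317.
θ_B = arctan(0.8317) = 39.75°.

θ_B ≈ 39.75°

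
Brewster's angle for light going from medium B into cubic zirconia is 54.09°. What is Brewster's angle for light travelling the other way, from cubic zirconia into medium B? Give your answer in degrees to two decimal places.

The two Brewster angles are complementary: θ_B' = 90° − θ_B = 90° − 54.09° = 35.91°.

θ_B' ≈ 35.91°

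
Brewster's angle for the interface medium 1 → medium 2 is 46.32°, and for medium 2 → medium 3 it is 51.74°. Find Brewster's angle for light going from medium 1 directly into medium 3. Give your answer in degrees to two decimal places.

tan θ_B(1→2) = n₂/n₁ = tan 46.32° = 1.0472.
tan θ_B(2→3) = n₃/n₂ = tan 51.74° = 1.2680.
Multiplying, n₃/n₁ = 1.0472 × 1.2680 = 1.3279, and θ_B(1→3) = arctan 1.3279 = 53.02°.

θ_B ≈ 53.02°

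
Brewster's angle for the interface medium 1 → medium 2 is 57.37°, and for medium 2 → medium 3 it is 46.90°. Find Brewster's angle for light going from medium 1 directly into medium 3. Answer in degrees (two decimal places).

θ_B ≈ 59.07°

n₂/n₁ = tan 57.37° = 1.5619 and n₃/n₂ = tan 46.90° = 1.0686.
So n₃/n₁ = (n₂/n₁)(n₃/n₂) = 1.5619 × 1.0686 = 1.6690.
θ_B(1→3) = arctan(1.6690) = 59.07°.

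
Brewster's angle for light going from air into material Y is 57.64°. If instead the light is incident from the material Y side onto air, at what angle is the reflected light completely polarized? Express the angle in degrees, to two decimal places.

θ_B' ≈ 32.36°

tan θ_B' = n₁/n₂ = 1/tan θ_B, so θ_B' = 90° − θ_B.
θ_B' = 90° − 57.64° = 32.36°.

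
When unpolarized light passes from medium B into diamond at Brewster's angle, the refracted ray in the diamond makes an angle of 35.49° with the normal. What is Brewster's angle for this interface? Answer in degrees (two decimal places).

Brewster's condition makes the reflected and refracted beams perpendicular: θ_B + θ_t = 90°.
θ_B = 90° − 35.49° = 54.51°.

θ_B ≈ 54.51°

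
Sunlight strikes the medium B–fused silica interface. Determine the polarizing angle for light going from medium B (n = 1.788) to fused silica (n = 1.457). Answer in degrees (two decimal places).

θ_B ≈ 39.18°

At Brewster's angle the reflected and refracted rays are perpendicular, which with Snell's law gives tan θ_B = n₂/n₁.
Brewster's condition: tan θ_B = n₂/n₁ = 1.457/1.788 = 0.8149.
θ_B = arctan(0.8149) = 39.18°.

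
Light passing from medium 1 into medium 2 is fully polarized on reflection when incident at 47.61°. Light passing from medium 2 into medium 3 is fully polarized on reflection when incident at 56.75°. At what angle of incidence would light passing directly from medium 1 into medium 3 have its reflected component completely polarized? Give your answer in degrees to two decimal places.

tan θ_B(1→2) = n₂/n₁ = tan 47.61° = 1.0955.
tan θ_B(2→3) = n₃/n₂ = tan 56.75° = 1.5253.
Multiplying, n₃/n₁ = 1.0955 × 1.5253 = 1.6710, and θ_B(1→3) = arctan 1.6710 = 59.10°.

θ_B ≈ 59.10°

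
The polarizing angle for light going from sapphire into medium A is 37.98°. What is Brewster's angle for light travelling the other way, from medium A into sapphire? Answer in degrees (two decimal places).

θ_B' ≈ 52.02°

Reversing the direction swaps n₁ and n₂, so tan θ_B' = 1/tan θ_B and θ_B' = 90° − θ_B.
Hence θ_B' = 90° − 37.98° = 52.02°.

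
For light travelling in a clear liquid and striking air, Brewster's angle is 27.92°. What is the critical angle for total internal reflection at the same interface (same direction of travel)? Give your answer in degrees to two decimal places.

θ_c ≈ 32.00°

From Brewster, n₂/n₁ = tan θ_B = tan 27.92° = 0.5299.
Then sin θ_c = n₂/n₁ = 0.5299, so θ_c = arcsin 0.5299 = 32.00°.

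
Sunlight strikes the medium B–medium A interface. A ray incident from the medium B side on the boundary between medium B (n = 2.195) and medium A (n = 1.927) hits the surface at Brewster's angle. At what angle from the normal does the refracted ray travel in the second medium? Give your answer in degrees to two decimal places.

θ_t ≈ 48.72°

θ_B = arctan(n₂/n₁) = arctan(1.927/2.195) = 41.28°.
At Brewster's angle the reflected and refracted rays are perpendicular, so θ_t = 90° − θ_B = 90° − 41.28° = 48.72°.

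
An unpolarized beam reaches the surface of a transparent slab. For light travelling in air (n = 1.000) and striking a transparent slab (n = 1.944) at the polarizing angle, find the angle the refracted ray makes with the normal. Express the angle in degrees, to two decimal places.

θ_t ≈ 27.22°

θ_B = arctan(n₂/n₁) = arctan(1.944/1.000) = 62.78°.
The refracted ray is perpendicular to the reflected ray, so θ_t = 90° − θ_B = 27.22°.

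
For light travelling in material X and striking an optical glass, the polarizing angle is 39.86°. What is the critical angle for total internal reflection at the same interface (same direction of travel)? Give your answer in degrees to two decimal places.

tan θ_B = n₂/n₁ = tan 39.86° = 0.8349.
Total internal reflection: sin θ_c = n₂/n₁ = 0.8349.
θ_c = arcsin(0.8349) = 56.61°.

θ_c ≈ 56.61°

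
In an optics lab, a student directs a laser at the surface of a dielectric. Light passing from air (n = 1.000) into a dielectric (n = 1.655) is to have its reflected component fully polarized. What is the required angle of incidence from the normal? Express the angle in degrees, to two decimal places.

Here n₂/n₁ = 1.655/1.000 = 1.6550, and Brewster's law gives tan θ_B = n₂/n₁.
So θ_B = arctan 1.6550 = 58.86°.

θ_B ≈ 58.86°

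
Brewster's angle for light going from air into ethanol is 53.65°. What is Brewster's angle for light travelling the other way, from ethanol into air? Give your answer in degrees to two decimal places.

θ_B' ≈ 36.35°

The two Brewster angles are complementary: θ_B' = 90° − θ_B = 90° − 53.65° = 36.35°.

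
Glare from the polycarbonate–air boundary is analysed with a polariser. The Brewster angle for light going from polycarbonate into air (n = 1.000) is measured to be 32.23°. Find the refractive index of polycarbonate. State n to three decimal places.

n ≈ 1.586

Full polarization of the reflected beam means tan θ_B = n₂/n₁, where n₁ is the incident medium (polycarbonate).
n₁ = n₂ / tan θ_B = 1.000 / tan 32.23° = 1.586.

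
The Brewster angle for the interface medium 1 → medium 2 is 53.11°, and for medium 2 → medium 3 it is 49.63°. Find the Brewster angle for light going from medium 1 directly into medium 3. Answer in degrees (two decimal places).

θ_B ≈ 57.46°

Each Brewster angle gives a ratio: n₂/n₁ = tan 53.11° = 1.3324, n₃/n₂ = tan 49.63° = 1.1762.
Multiplying, n₃/n₁ = 1.3324 × 1.1762 = 1.5672, and θ_B(1→3) = arctan 1.5672 = 57.46°.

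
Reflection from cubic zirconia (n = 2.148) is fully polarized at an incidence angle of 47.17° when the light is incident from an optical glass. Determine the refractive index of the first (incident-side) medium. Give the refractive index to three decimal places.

n ≈ 1.991

Full polarization of the reflected beam means tan θ_B = n₂/n₁, where n₁ is the incident medium (an optical glass).
n₁ = n₂ / tan θ_B = 2.148 / tan 47.17° = 1.991.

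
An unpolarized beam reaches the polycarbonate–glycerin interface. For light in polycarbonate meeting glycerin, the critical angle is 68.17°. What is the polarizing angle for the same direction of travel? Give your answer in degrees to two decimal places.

θ_B ≈ 42.87°

n₂/n₁ = sin θ_c = sin 68.17° = 0.9283.
tan θ_B equals the same ratio, so θ_B = arctan(0.9283) = 42.87°.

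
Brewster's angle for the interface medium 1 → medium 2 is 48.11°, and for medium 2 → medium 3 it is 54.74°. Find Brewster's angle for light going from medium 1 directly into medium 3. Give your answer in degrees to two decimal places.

n₂/n₁ = tan 48.11° = 1.1149 and n₃/n₂ = tan 54.74° = 1.4144.
Multiplying, n₃/n₁ = 1.1149 × 1.4144 = 1.5770, and θ_B(1→3) = arctan 1.5770 = 57.62°.

θ_B ≈ 57.62°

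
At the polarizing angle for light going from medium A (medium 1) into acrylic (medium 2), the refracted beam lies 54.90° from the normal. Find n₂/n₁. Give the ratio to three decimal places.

At Brewster incidence θ_B = 90° − θ_t = 90° − 54.90° = 35.10°.
Then n₂/n₁ = tan θ_B = tan 35.10° = 0.703.

n₂/n₁ ≈ 0.703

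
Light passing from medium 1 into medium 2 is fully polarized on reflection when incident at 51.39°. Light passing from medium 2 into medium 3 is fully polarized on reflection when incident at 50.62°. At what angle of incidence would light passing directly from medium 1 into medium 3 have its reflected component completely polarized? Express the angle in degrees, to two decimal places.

θ_B ≈ 56.76°

Each Brewster angle gives a ratio: n₂/n₁ = tan 51.39° = 1.2522, n₃/n₂ = tan 50.62° = 1.2183.
Multiplying, n₃/n₁ = 1.2522 × 1.2183 = 1.5256, and θ_B(1→3) = arctan 1.5256 = 56.76°.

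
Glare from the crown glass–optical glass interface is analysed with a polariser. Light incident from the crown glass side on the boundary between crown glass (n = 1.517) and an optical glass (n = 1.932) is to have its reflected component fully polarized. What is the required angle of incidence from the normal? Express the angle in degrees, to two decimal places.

Here n₂/n₁ = 1.932/1.517 = 1.2736, and Brewster's law gives tan θ_B = n₂/n₁.
θ_B = arctan(1.2736) = 51.86°.

θ_B ≈ 51.86°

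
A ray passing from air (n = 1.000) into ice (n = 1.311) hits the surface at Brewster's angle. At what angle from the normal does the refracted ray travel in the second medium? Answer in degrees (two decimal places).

θ_t ≈ 37.34°

First find Brewster's angle: tan θ_B = 1.311/1.000 = 1.3110, giving θ_B = 52.66°.
At Brewster's angle the reflected and refracted rays are perpendicular, so θ_t = 90° − θ_B = 90° − 52.66° = 37.34°.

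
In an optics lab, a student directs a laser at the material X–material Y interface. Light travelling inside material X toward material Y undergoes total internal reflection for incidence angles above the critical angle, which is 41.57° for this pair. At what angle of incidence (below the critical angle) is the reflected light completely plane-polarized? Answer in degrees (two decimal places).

n₂/n₁ = sin θ_c = sin 41.57° = 0.6635.
tan θ_B equals the same ratio, so θ_B = arctan(0.6635) = 33.57°.

θ_B ≈ 33.57°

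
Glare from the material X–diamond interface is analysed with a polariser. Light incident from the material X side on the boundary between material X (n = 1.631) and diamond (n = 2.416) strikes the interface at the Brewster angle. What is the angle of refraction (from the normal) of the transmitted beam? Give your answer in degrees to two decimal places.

tan θ_B = n₂/n₁ = 2.416/1.631 = 1.4813, so θ_B = 55.98°.
At Brewster's angle the reflected and refracted rays are perpendicular, so θ_t = 90° − θ_B = 90° − 55.98° = 34.02°.

θ_t ≈ 34.02°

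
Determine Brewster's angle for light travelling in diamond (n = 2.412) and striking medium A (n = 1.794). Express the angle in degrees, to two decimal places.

θ_B ≈ 36.64°

tan θ_B = n₂/n₁ = 1.794/2.412 = 0.7438.
θ_B = arctan(0.7438) = 36.64°.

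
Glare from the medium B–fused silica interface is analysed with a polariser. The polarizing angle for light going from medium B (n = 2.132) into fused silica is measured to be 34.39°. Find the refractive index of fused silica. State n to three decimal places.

n ≈ 1.459

Brewster's law: tan θ_B = n₂/n₁ (light incident in medium B, refracted into fused silica).
n₂ = n₁ tan θ_B = 2.132 × tan 34.39° = 1.459.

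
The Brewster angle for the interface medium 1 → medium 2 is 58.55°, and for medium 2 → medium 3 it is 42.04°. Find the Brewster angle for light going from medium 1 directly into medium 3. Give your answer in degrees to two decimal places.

Each Brewster angle gives a ratio: n₂/n₁ = tan 58.55° = 1.6351, n₃/n₂ = tan 42.04° = 0.9017.
Multiplying, n₃/n₁ = 1.6351 × 0.9017 = 1.4743, and θ_B(1→3) = arctan 1.4743 = 55.85°.

θ_B ≈ 55.85°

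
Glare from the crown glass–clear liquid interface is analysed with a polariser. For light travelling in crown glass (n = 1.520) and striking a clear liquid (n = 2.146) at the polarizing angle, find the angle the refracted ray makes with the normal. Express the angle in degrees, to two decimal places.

tan θ_B = n₂/n₁ = 2.146/1.520 = 1.4118, so θ_B = 54.69°.
At Brewster's angle the reflected and refracted rays are perpendicular, so θ_t = 90° − θ_B = 90° − 54.69° = 35.31°.

θ_t ≈ 35.31°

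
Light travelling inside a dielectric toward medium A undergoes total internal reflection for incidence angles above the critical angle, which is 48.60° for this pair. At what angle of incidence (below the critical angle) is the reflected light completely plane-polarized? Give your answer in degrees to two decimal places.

θ_B ≈ 36.87°

n₂/n₁ = sin θ_c = sin 48.60° = 0.7501.
tan θ_B equals the same ratio, so θ_B = arctan(0.7501) = 36.87°.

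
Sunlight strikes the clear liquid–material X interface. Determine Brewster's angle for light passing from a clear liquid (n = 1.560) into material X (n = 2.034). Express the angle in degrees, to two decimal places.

θ_B ≈ 52.51°

tan θ_B = n₂/n₁ = 2.034/1.560 = 1.3038.
θ_B = arctan(1.3038) = 52.51°.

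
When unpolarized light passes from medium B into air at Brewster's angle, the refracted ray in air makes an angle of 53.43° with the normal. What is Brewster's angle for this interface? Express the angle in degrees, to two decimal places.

Since the reflected and refracted rays are at right angles at the polarizing angle, θ_B + θ_t = 90°.
So θ_B = 90° − θ_t = 90° − 53.43° = 36.57°.

θ_B ≈ 36.57°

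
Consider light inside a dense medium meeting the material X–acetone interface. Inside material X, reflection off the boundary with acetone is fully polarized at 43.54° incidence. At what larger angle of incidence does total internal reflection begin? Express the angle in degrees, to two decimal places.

θ_c ≈ 71.86°

tan θ_B = n₂/n₁ = tan 43.54° = 0.9503.
Total internal reflection: sin θ_c = n₂/n₁ = 0.9503.
θ_c = arcsin(0.9503) = 71.86°.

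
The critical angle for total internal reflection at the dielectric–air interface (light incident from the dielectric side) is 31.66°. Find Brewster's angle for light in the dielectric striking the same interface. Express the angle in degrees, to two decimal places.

θ_B ≈ 27.69°

n₂/n₁ = sin θ_c = sin 31.66° = 0.5249.
tan θ_B equals the same ratio, so θ_B = arctan(0.5249) = 27.69°.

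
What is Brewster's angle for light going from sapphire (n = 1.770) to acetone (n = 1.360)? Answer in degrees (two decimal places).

θ_B ≈ 37.54°

The reflected p-component vanishes when tan θ_B = n₂/n₁.
Here n₂/n₁ = 1.360/1.770 = 0.7684, and Brewster's law gives tan θ_B = n₂/n₁.
So θ_B = arctan 0.7684 = 37.54°.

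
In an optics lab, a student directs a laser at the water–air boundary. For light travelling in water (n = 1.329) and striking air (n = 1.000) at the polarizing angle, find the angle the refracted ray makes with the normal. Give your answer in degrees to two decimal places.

θ_t ≈ 53.04°

tan θ_B = n₂/n₁ = 1.000/1.329 = 0.7524, so θ_B = 36.96°.
The refracted ray is perpendicular to the reflected ray, so θ_t = 90° − θ_B = 53.04°.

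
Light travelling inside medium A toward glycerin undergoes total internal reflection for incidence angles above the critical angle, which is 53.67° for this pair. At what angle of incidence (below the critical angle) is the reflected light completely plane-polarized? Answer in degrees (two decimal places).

At the critical angle sin θ_c = n₂/n₁, giving n₂/n₁ = sin 53.67° = 0.8056.
Then tan θ_B = n₂/n₁ = 0.8056, so θ_B = arctan 0.8056 = 38.86°.

θ_B ≈ 38.86°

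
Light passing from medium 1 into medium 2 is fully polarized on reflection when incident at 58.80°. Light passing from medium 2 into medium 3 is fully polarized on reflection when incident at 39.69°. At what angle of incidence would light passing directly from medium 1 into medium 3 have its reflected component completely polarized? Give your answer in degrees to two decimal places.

θ_B ≈ 53.88°

n₂/n₁ = tan 58.80° = 1.6512 and n₃/n₂ = tan 39.69° = 0.8299.
So n₃/n₁ = (n₂/n₁)(n₃/n₂) = 1.6512 × 0.8299 = 1.3704.
θ_B(1→3) = arctan(1.3704) = 53.88°.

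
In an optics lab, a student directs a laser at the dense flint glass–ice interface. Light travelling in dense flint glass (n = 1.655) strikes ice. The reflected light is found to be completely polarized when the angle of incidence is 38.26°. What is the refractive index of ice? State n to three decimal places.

n ≈ 1.305

Full polarization of the reflected beam means tan θ_B = n₂/n₁, where n₁ is the incident medium (dense flint glass).
n₂ = n₁ tan θ_B = 1.655 × tan 38.26° = 1.305.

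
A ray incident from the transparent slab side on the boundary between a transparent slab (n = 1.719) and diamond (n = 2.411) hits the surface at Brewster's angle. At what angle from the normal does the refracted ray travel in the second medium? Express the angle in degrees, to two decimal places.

θ_t ≈ 35.49°

θ_B = arctan(n₂/n₁) = arctan(2.411/1.719) = 54.51°.
At Brewster's angle the reflected and refracted rays are perpendicular, so θ_t = 90° − θ_B = 90° − 54.51° = 35.49°.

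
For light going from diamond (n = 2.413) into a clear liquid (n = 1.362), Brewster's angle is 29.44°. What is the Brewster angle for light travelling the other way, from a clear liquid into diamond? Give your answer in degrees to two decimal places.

The two Brewster angles are complementary: θ_B' = 90° − θ_B = 90° − 29.44° = 60.56°.

θ_B' ≈ 60.56°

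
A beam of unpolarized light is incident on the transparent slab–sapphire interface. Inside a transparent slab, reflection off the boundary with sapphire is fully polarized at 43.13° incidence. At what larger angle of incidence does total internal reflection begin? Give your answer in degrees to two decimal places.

tan θ_B = n₂/n₁ = tan 43.13° = 0.9368.
Total internal reflection: sin θ_c = n₂/n₁ = 0.9368.
θ_c = arcsin(0.9368) = 69.52°.

θ_c ≈ 69.52°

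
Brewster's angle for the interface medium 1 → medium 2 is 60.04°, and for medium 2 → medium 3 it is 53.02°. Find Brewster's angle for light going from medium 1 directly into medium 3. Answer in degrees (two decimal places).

θ_B ≈ 66.54°

Each Brewster angle gives a ratio: n₂/n₁ = tan 60.04° = 1.7348, n₃/n₂ = tan 53.02° = 1.3280.
Multiplying, n₃/n₁ = 1.7348 × 1.3280 = 2.3039, and θ_B(1→3) = arctan 2.3039 = 66.54°.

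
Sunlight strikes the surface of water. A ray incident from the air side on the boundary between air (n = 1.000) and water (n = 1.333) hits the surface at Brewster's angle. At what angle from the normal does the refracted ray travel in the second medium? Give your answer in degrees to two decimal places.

θ_t ≈ 36.88°

tan θ_B = n₂/n₁ = 1.333/1.000 = 1.3330, so θ_B = 53.12°.
The refracted ray is perpendicular to the reflected ray, so θ_t = 90° − θ_B = 36.88°.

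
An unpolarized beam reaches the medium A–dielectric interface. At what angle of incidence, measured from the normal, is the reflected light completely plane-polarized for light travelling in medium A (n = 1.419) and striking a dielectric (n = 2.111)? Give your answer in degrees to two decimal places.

Brewster's condition: tan θ_B = n₂/n₁ = 2.111/1.419 = 1.4877.
θ_B = arctan(1.4877) = 56.09°.

θ_B ≈ 56.09°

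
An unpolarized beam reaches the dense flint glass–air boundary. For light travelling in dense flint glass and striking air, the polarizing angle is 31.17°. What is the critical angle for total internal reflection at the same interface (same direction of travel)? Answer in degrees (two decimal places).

θ_c ≈ 37.22°

From Brewster, n₂/n₁ = tan θ_B = tan 31.17° = 0.6049.
Then sin θ_c = n₂/n₁ = 0.6049, so θ_c = arcsin 0.6049 = 37.22°.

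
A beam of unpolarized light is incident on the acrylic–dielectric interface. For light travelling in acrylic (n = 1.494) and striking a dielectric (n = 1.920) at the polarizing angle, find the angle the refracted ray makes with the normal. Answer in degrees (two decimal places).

θ_B = arctan(n₂/n₁) = arctan(1.920/1.494) = 52.11°.
At Brewster's angle the reflected and refracted rays are perpendicular, so θ_t = 90° − θ_B = 90° − 52.11° = 37.89°.

θ_t ≈ 37.89°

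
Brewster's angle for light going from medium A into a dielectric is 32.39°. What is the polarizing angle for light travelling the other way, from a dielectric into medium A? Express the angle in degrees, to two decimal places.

The two Brewster angles are complementary: θ_B' = 90° − θ_B = 90° − 32.39° = 57.61°.

θ_B' ≈ 57.61°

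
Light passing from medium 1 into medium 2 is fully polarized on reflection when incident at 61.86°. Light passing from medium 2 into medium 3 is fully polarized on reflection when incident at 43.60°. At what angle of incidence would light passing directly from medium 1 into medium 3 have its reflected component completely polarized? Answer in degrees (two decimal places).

n₂/n₁ = tan 61.86° = 1.8697 and n₃/n₂ = tan 43.60° = 0.9523.
So n₃/n₁ = (n₂/n₁)(n₃/n₂) = 1.8697 × 0.9523 = 1.7805.
θ_B(1→3) = arctan(1.7805) = 60.68°.

θ_B ≈ 60.68°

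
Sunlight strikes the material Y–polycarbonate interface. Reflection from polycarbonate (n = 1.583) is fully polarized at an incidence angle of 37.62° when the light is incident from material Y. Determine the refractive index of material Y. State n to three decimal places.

n ≈ 2.054

At the polarizing angle, tan θ_B = n₂/n₁ with n₁ on the incident side (material Y) and n₂ on the transmitted side (polycarbonate).
n₁ = n₂ / tan θ_B = 1.583 / tan 37.62° = 2.054.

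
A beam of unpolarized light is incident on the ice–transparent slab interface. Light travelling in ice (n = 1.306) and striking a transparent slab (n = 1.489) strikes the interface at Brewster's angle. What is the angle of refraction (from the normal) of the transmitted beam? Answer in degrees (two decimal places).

θ_t ≈ 41.25°

First find Brewster's angle: tan θ_B = 1.489/1.306 = 1.1401, giving θ_B = 48.75°.
Since θ_B + θ_t = 90° at Brewster incidence, θ_t = 90° − 48.75° = 41.25°.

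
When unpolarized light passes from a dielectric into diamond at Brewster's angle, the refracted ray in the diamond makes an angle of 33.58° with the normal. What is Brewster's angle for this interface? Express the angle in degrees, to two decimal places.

θ_B ≈ 56.42°

Since the reflected and refracted rays are at right angles at the polarizing angle, θ_B + θ_t = 90°.
So θ_B = 90° − θ_t = 90° − 33.58° = 56.42°.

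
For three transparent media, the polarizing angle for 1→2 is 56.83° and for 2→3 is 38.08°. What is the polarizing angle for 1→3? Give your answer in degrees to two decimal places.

Each Brewster angle gives a ratio: n₂/n₁ = tan 56.83° = 1.5299, n₃/n₂ = tan 38.08° = 0.7835.
Multiplying, n₃/n₁ = 1.5299 × 0.7835 = 1.1987, and θ_B(1→3) = arctan 1.1987 = 50.16°.

θ_B ≈ 50.16°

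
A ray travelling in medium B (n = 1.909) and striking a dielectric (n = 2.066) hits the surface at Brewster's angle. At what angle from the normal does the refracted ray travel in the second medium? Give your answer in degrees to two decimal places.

θ_t ≈ 42.74°

tan θ_B = n₂/n₁ = 2.066/1.909 = 1.0822, so θ_B = 47.26°.
At Brewster's angle the reflected and refracted rays are perpendicular, so θ_t = 90° − θ_B = 90° − 47.26° = 42.74°.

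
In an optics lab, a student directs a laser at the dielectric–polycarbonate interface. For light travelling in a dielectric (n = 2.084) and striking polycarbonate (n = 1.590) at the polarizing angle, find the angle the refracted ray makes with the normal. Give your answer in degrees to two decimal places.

θ_t ≈ 52.66°

tan θ_B = n₂/n₁ = 1.590/2.084 = 0.7630, so θ_B = 37.34°.
Since θ_B + θ_t = 90° at Brewster incidence, θ_t = 90° − 37.34° = 52.66°.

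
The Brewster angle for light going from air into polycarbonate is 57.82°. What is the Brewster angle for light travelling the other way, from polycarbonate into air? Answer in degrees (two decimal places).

θ_B' ≈ 32.18°

The two Brewster angles are complementary: θ_B' = 90° − θ_B = 90° − 57.82° = 32.18°.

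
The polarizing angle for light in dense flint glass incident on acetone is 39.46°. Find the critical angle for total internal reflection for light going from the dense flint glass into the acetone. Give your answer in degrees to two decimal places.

θ_c ≈ 55.40°

n₂/n₁ = tan 39.46° = 0.8232; the critical angle satisfies sin θ_c = n₂/n₁.
θ_c = arcsin(0.8232) = 55.40°.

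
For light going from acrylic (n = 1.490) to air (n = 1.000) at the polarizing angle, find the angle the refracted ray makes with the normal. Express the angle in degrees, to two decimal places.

θ_B = arctan(n₂/n₁) = arctan(1.000/1.490) = 33.87°.
The refracted ray is perpendicular to the reflected ray, so θ_t = 90° − θ_B = 56.13°.

θ_t ≈ 56.13°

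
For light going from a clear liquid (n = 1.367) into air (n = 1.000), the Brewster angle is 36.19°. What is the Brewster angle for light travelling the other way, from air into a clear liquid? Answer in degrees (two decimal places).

θ_B' ≈ 53.81°

The two Brewster angles are complementary: θ_B' = 90° − θ_B = 90° − 36.19° = 53.81°.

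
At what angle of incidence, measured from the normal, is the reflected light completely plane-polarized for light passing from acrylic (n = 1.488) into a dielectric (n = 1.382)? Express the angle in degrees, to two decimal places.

θ_B ≈ 42.88°

tan θ_B = n₂/n₁ = 1.382/1.488 = 0.9288.
So θ_B = arctan 0.9288 = 42.88°.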